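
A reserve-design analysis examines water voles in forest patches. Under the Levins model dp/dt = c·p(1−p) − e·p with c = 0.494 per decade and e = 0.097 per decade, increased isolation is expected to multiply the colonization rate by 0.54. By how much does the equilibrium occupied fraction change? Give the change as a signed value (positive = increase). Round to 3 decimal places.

-0.167

Before: p* = 1 − 0.097/0.494 = 0.8036.
After the change, c = 0.26676, e = 0.097, so p* = 1 − 0.097/0.26676 = 0.6364.
Δp* = 0.6364 − 0.8036 = -0.1673.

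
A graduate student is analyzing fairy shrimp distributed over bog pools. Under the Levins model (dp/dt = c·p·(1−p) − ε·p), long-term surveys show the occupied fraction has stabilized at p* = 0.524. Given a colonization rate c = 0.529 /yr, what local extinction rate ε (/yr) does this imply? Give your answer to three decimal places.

At equilibrium c(1−p*) = ε.
ε = 0.529 × (1 − 0.524) = 0.529 × 0.4760 = 0.2518.

0.252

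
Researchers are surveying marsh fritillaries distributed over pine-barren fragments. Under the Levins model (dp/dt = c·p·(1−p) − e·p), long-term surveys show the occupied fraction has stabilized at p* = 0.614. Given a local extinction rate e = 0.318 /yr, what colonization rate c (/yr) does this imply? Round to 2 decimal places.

At equilibrium c(1−p*) = e, so c = e/(1−p*).
c = 0.318/(1 − 0.614) = 0.318/0.3860 = 0.8238.

0.82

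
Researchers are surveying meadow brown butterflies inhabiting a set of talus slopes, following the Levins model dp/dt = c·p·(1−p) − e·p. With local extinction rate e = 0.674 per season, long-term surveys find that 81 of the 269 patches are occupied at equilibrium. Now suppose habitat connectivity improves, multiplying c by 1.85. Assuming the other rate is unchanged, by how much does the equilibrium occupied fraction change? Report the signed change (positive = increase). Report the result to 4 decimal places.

Observed p* = 81/269 = 0.30112.
Balance c(1−p*) = e gives c = e/(1 − 0.30112) = 0.674/0.69888 = 0.96440.
New p* = 1 − e/c = 1 − 0.67400/1.78414 = 0.62223.
Δp* = 0.62223 − 0.30112 = +0.32111.

0.3211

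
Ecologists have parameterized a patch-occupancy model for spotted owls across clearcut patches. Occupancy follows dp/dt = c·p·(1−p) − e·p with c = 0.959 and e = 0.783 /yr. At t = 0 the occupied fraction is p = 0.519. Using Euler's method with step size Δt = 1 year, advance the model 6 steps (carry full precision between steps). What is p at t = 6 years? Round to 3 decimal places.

0.219

Update rule: p ← p + [c·p·(1−p) − e·p]·Δt with Δt = 1.
p: 0.51900 → 0.35203  (Δp = -0.16697)
p: 0.35203 → 0.29514  (Δp = -0.05689)
p: 0.29514 → 0.26355  (Δp = -0.03159)
p: 0.26355 → 0.24332  (Δp = -0.02023)
p: 0.24332 → 0.22937  (Δp = -0.01395)
p: 0.22937 → 0.21929  (Δp = -0.01008)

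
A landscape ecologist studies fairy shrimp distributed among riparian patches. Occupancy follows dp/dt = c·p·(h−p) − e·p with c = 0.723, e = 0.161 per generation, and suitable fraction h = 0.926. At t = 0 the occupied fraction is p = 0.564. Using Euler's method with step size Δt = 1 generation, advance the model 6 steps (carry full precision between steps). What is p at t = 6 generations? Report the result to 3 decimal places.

0.700

Update rule: p ← p + [c·p·(h−p) − e·p]·Δt with Δt = 1.
  1  |  dp/dt·Δt = +0.056809  |  p_1 = 0.620809
  2  |  dp/dt·Δt = +0.037033  |  p_2 = 0.657842
  3  |  dp/dt·Δt = +0.021628  |  p_3 = 0.679471
  4  |  dp/dt·Δt = +0.011714  |  p_4 = 0.691185
  5  |  dp/dt·Δt = +0.006062  |  p_5 = 0.697248
  6  |  dp/dt·Δt = +0.003059  |  p_6 = 0.700307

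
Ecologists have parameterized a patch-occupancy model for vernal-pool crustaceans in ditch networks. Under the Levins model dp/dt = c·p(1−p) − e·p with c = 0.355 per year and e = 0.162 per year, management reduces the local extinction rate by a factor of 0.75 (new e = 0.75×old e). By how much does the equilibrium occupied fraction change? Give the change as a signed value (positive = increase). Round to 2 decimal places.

0.11

Before: p* = 1 − 0.162/0.355 = 0.5437.
After the change, c = 0.355, e = 0.1215, so p* = 1 − 0.1215/0.355 = 0.6577.
Δp* = 0.6577 − 0.5437 = +0.1141.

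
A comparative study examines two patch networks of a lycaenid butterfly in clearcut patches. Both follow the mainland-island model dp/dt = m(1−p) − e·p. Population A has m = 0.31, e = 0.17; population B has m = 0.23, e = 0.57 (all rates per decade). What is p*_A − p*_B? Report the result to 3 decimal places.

A: p*_A = m/(m+e) = 0.31/0.4800 = 0.6458.
B: p*_B = 0.23/0.8000 = 0.2875.
p*_A − p*_B = 0.6458 − 0.2875 = 0.3583.

0.358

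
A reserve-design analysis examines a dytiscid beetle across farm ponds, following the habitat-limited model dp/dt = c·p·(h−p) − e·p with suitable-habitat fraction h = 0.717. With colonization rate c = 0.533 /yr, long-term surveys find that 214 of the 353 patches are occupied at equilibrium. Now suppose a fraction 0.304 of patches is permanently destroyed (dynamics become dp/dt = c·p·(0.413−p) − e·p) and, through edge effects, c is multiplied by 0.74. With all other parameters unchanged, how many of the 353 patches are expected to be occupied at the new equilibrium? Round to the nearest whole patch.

93

Observed p* = 214/353 = 0.60623.
Balance c(h−p*) = e gives e = 0.533×(0.717 − 0.60623) = 0.05904.
New p* = 0.413 − e/c = 0.413 − 0.05904/0.39442 = 0.26331.
Expected occupied = 353 × 0.26331 = 92.95 ≈ 93.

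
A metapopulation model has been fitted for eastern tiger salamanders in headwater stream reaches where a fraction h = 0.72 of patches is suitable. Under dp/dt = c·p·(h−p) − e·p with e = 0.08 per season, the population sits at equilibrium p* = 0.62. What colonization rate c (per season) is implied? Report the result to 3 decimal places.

0.800

At equilibrium c(h−p*) = e, so c = e/(h−p*).
c = 0.08/(0.72 − 0.62) = 0.08/0.1000 = 0.8000.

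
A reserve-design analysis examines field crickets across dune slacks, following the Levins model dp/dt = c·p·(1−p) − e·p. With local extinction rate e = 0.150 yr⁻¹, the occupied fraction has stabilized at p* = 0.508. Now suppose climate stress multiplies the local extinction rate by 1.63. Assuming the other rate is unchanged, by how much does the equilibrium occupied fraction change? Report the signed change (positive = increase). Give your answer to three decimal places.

-0.310

Balance c(1−p*) = e gives c = e/(1 − 0.50800) = 0.150/0.49200 = 0.30488.
New p* = 1 − e/c = 1 − 0.24450/0.30488 = 0.19805.
Δp* = 0.19805 − 0.50800 = -0.30995.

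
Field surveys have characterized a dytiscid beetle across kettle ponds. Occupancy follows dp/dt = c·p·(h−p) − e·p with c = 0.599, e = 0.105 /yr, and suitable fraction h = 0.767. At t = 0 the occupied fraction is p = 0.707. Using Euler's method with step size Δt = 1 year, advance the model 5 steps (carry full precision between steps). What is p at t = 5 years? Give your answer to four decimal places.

0.6017

Update rule: p ← p + [c·p·(h−p) − e·p]·Δt with Δt = 1.
p: 0.70700 → 0.65817  (Δp = -0.04883)
p: 0.65817 → 0.63197  (Δp = -0.02620)
p: 0.63197 → 0.61673  (Δp = -0.01524)
p: 0.61673 → 0.60749  (Δp = -0.00924)
p: 0.60749 → 0.60174  (Δp = -0.00574)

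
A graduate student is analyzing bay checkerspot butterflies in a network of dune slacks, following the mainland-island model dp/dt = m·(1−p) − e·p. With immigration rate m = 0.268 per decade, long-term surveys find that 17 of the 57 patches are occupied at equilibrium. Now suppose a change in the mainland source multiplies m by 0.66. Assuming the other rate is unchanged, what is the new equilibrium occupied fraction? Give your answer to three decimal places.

0.219

Observed p* = 17/57 = 0.29825.
Balance m(1−p*) = e·p* gives e = m(1−p*)/p* = 0.268×0.70175/0.29825 = 0.63058.
New p* = m/(m+e) = 0.17688/(0.17688+0.63058) = 0.21906.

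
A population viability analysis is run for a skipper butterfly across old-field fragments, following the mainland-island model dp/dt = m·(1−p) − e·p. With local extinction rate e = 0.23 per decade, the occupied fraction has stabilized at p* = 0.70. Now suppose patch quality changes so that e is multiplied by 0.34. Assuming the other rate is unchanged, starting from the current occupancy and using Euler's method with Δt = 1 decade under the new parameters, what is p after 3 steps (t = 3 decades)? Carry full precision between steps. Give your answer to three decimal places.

Balance m(1−p*) = e·p* gives m = e·p*/(1−p*) = 0.23×0.70000/0.30000 = 0.53667.
Starting from p₀ = 0.70000; update p ← p + (dp/dt)·Δt with the new parameters.
p: 0.70000 → 0.80626  (Δp = +0.10626)
p: 0.80626 → 0.84718  (Δp = +0.04092)
p: 0.84718 → 0.86295  (Δp = +0.01576)

0.863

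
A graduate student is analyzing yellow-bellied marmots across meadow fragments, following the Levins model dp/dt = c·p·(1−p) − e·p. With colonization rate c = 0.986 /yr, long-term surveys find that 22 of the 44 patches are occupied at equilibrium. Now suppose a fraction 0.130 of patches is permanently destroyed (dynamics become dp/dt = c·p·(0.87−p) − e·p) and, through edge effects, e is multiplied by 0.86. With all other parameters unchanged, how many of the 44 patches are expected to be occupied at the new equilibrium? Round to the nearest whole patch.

Observed p* = 22/44 = 0.50000.
Balance c(1−p*) = e gives e = 0.986×(1 − 0.50000) = 0.49300.
New p* = 0.87 − e/c = 0.87 − 0.42398/0.98600 = 0.44000.
Expected occupied = 44 × 0.44000 = 19.36 ≈ 19.

19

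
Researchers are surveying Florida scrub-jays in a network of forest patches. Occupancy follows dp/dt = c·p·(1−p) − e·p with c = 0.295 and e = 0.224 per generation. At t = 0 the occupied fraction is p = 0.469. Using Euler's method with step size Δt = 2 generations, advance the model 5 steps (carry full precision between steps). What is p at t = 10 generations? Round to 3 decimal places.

0.305

Update rule: p ← p + [c·p·(1−p) − e·p]·Δt with Δt = 2.
  1  |  dp/dt·Δt = -0.063179  |  p_1 = 0.405821
  2  |  dp/dt·Δt = -0.039541  |  p_2 = 0.366280
  3  |  dp/dt·Δt = -0.027143  |  p_3 = 0.339137
  4  |  dp/dt·Δt = -0.019701  |  p_4 = 0.319436
  5  |  dp/dt·Δt = -0.014843  |  p_5 = 0.304593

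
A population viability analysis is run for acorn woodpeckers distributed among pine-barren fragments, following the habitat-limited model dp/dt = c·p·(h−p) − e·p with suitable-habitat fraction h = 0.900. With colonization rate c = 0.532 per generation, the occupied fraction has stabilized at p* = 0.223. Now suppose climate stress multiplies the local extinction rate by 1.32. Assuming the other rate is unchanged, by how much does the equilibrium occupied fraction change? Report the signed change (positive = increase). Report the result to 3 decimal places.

Balance c(h−p*) = e gives e = 0.532×(0.9 − 0.22300) = 0.36016.
New p* = 0.9 − e/c = 0.9 − 0.47541/0.53200 = 0.00637.
Δp* = 0.00637 − 0.22300 = -0.21663.

-0.217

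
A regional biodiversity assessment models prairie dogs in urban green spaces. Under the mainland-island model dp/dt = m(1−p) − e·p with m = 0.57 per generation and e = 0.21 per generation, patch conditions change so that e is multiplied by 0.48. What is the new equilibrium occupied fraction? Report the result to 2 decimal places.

Before: p* = 0.57/(0.57+0.21) = 0.7308.
After: m = 0.57, e = 0.1008; p* = 0.57/0.6708 = 0.8497.

0.85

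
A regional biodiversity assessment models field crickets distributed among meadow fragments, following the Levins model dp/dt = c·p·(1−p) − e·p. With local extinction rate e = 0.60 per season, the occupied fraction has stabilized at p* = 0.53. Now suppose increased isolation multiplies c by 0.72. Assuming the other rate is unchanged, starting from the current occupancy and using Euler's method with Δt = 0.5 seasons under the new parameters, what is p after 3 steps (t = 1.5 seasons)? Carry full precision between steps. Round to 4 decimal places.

Balance c(1−p*) = e gives c = e/(1 − 0.53000) = 0.60/0.47000 = 1.27660.
Starting from p₀ = 0.53000; update p ← p + (dp/dt)·Δt with the new parameters.
  1  |  dp/dt·Δt = -0.044520  |  p_1 = 0.485480
  2  |  dp/dt·Δt = -0.030847  |  p_2 = 0.454633
  3  |  dp/dt·Δt = -0.022442  |  p_3 = 0.432191

0.4322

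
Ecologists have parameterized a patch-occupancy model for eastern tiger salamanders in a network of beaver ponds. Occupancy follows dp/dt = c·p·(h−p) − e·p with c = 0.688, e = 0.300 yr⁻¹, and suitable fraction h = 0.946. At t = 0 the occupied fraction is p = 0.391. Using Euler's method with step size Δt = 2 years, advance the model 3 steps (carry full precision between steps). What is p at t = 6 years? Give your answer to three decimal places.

Update rule: p ← p + [c·p·(h−p) − e·p]·Δt with Δt = 2.
p: 0.39100 → 0.45500  (Δp = +0.06400)
p: 0.45500 → 0.48940  (Δp = +0.03441)
p: 0.48940 → 0.50324  (Δp = +0.01384)

0.503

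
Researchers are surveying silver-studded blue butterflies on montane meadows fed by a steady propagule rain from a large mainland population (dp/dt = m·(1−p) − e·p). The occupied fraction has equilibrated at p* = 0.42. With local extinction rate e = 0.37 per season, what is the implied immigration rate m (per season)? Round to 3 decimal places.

0.268

At equilibrium m(1−p*) = e·p*, so m = e·p*/(1−p*).
m = 0.37 × 0.42 / 0.5800 = 0.1554/0.5800 = 0.2679.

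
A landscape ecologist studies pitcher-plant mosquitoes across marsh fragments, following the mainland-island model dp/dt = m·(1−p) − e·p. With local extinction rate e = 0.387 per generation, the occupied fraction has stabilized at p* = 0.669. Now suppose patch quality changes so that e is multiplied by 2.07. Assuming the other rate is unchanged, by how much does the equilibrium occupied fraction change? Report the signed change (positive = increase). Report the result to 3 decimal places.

-0.175

Balance m(1−p*) = e·p* gives m = e·p*/(1−p*) = 0.387×0.66900/0.33100 = 0.78218.
New p* = m/(m+e) = 0.78218/(0.78218+0.80109) = 0.49403.
Δp* = 0.49403 − 0.66900 = -0.17497.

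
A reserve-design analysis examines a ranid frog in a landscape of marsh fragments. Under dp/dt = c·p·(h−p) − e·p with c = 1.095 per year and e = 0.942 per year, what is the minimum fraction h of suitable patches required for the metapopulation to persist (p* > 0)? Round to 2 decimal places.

0.86

p* = h − e/c is positive only when h > e/c.
h_min = e/c = 0.942/1.095 = 0.8603.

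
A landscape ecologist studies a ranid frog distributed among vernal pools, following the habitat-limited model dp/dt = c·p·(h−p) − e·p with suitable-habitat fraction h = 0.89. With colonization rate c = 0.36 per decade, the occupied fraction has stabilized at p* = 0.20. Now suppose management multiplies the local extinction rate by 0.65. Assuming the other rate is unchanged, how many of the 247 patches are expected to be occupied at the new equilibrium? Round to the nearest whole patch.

109

Balance c(h−p*) = e gives e = 0.36×(0.89 − 0.20000) = 0.24840.
New p* = 0.89 − e/c = 0.89 − 0.16146/0.36000 = 0.44150.
Expected occupied = 247 × 0.44150 = 109.05 ≈ 109.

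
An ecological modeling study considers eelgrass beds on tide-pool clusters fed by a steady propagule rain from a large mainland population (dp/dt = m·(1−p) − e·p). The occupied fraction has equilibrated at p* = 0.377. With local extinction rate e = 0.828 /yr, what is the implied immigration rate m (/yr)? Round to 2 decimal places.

0.50

At equilibrium m(1−p*) = e·p*, so m = e·p*/(1−p*).
m = 0.828 × 0.377 / 0.6230 = 0.3122/0.6230 = 0.5011.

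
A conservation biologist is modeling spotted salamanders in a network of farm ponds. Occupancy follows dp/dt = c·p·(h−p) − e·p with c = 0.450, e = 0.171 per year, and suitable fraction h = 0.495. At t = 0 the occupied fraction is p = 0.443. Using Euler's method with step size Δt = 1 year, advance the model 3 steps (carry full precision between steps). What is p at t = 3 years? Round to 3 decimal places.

0.300

Update rule: p ← p + [c·p·(h−p) − e·p]·Δt with Δt = 1.
p: 0.44300 → 0.37761  (Δp = -0.06539)
p: 0.37761 → 0.33299  (Δp = -0.04462)
p: 0.33299 → 0.30032  (Δp = -0.03266)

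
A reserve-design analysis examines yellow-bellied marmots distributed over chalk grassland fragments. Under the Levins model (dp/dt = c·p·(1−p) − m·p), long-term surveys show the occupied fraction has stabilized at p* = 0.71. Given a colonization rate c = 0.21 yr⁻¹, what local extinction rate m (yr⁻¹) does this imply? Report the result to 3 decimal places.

0.061

At equilibrium c(1−p*) = m.
m = 0.21 × (1 − 0.71) = 0.21 × 0.2900 = 0.0609.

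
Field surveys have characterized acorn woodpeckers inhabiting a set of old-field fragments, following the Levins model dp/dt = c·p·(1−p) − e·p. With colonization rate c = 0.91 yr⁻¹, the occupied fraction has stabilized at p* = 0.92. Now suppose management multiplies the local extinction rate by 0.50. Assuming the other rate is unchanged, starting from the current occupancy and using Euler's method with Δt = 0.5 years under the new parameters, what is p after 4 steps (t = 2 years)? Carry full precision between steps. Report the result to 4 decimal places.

0.9557

Balance c(1−p*) = e gives e = 0.91×(1 − 0.92000) = 0.07280.
Starting from p₀ = 0.92000; update p ← p + (dp/dt)·Δt with the new parameters.
p: 0.92000 → 0.93674  (Δp = +0.01674)
p: 0.93674 → 0.94666  (Δp = +0.00991)
p: 0.94666 → 0.95240  (Δp = +0.00575)
p: 0.95240 → 0.95570  (Δp = +0.00329)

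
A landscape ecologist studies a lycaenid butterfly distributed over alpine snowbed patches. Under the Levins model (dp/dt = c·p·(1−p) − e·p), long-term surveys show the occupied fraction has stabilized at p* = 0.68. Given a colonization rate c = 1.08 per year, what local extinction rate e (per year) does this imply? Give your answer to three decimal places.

At equilibrium c(1−p*) = e.
e = 1.08 × (1 − 0.68) = 1.08 × 0.3200 = 0.3456.

0.346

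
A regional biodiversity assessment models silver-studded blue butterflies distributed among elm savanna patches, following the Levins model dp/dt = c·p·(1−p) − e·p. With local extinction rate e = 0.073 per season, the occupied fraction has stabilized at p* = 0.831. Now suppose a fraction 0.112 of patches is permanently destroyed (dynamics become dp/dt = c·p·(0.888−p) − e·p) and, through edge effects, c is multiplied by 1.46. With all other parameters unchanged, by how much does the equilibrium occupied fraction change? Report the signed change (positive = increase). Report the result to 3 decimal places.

Balance c(1−p*) = e gives c = e/(1 − 0.83100) = 0.073/0.16900 = 0.43195.
New p* = 0.888 − e/c = 0.888 − 0.07300/0.63065 = 0.77225.
Δp* = 0.77225 − 0.83100 = -0.05875.

-0.059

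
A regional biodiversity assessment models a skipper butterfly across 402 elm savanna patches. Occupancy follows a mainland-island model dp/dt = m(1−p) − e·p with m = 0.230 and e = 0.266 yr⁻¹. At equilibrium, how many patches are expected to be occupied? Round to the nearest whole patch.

186

p* = m/(m+e) = 0.230/0.4960 = 0.4637.
Expected occupied patches = N × p* = 402 × 0.4637 = 186.41 ≈ 186.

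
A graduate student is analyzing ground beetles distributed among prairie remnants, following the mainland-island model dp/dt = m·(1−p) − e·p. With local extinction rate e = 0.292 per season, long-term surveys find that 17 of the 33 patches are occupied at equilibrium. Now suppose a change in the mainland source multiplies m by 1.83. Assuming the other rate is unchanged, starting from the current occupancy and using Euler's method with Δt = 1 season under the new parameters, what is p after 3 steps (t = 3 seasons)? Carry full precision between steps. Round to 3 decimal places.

0.660

Observed p* = 17/33 = 0.51515.
Balance m(1−p*) = e·p* gives m = e·p*/(1−p*) = 0.292×0.51515/0.48485 = 0.31025.
Starting from p₀ = 0.51515; update p ← p + (dp/dt)·Δt with the new parameters.
p: 0.51515 → 0.64000  (Δp = +0.12485)
p: 0.64000 → 0.65751  (Δp = +0.01751)
p: 0.65751 → 0.65997  (Δp = +0.00246)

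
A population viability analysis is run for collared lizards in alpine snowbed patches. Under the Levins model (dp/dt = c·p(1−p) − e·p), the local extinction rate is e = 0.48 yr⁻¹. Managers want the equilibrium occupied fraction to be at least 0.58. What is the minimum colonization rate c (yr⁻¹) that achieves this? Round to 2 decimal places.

p* = 1 − e/c ≥ 0.58 requires e/c ≤ 0.4200, i.e. c ≥ e/0.4200.
c_min = 0.48/0.4200 = 1.1429.

1.14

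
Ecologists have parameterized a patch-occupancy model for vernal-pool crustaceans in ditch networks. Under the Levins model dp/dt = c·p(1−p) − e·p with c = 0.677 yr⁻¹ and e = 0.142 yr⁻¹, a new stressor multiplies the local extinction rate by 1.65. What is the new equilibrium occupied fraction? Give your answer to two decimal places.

Before: p* = 1 − 0.142/0.677 = 0.7903.
After the change, c = 0.677, e = 0.2343, so p* = 1 − 0.2343/0.677 = 0.6539.

0.65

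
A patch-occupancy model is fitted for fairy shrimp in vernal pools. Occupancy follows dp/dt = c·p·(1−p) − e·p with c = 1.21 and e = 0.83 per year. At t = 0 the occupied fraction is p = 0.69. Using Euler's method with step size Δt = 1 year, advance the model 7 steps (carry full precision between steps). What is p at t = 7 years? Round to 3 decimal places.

0.317

Update rule: p ← p + [c·p·(1−p) − e·p]·Δt with Δt = 1.
p: 0.69000 → 0.37612  (Δp = -0.31388)
p: 0.37612 → 0.34787  (Δp = -0.02825)
p: 0.34787 → 0.33363  (Δp = -0.01424)
p: 0.33363 → 0.32573  (Δp = -0.00791)
p: 0.32573 → 0.32113  (Δp = -0.00460)
p: 0.32113 → 0.31838  (Δp = -0.00275)
p: 0.31838 → 0.31671  (Δp = -0.00167)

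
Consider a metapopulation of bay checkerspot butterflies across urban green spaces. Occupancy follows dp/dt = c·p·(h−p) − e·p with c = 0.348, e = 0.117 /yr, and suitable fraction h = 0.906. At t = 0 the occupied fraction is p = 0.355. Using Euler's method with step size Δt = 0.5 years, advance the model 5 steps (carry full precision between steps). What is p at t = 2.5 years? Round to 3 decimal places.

0.417

Update rule: p ← p + [c·p·(h−p) − e·p]·Δt with Δt = 0.5.
p: 0.35500 → 0.36827  (Δp = +0.01327)
p: 0.36827 → 0.38118  (Δp = +0.01291)
p: 0.38118 → 0.39369  (Δp = +0.01251)
p: 0.39369 → 0.40575  (Δp = +0.01206)
p: 0.40575 → 0.41734  (Δp = +0.01158)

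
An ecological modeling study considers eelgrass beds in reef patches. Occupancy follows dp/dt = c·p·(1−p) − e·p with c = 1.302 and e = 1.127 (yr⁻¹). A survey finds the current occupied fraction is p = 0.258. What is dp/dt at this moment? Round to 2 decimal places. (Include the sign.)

Colonization term: c·p·(1−p) = 1.302×0.258×0.7420 = 0.24925.
Extinction term: e·p = 0.29077.
dp/dt = 0.24925 − 0.29077 = -0.04152.

-0.04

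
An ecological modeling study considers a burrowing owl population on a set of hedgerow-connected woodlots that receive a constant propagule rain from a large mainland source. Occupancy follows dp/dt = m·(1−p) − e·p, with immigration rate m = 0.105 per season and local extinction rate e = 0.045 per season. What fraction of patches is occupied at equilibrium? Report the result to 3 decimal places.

At equilibrium the propagule rain into empty patches balances local extinction: m(1−p*) = e·p*.
p* = m/(m+e) = 0.105/(0.105+0.045) = 0.105/0.1500 = 0.7000.

0.700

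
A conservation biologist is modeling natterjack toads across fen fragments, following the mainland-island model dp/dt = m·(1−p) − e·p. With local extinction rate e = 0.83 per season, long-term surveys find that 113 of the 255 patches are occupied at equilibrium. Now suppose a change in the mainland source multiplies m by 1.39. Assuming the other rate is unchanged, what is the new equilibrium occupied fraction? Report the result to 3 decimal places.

0.525

Observed p* = 113/255 = 0.44314.
Balance m(1−p*) = e·p* gives m = e·p*/(1−p*) = 0.83×0.44314/0.55686 = 0.66050.
New p* = m/(m+e) = 0.91809/(0.91809+0.83000) = 0.52520.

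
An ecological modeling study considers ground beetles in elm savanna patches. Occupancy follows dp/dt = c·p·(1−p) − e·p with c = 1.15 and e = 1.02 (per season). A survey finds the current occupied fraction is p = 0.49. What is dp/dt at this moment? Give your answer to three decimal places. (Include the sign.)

-0.212

Colonization term: c·p·(1−p) = 1.15×0.49×0.5100 = 0.28739.
Extinction term: e·p = 0.49980.
dp/dt = 0.28739 − 0.49980 = -0.21242.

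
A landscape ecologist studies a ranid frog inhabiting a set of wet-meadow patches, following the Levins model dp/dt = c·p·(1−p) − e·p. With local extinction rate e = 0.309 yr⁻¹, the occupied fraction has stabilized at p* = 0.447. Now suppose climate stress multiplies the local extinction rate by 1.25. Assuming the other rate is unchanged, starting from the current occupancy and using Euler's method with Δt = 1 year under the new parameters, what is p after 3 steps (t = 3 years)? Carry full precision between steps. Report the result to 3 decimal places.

0.371

Balance c(1−p*) = e gives c = e/(1 − 0.44700) = 0.309/0.55300 = 0.55877.
Starting from p₀ = 0.44700; update p ← p + (dp/dt)·Δt with the new parameters.
step 1: Δp = -0.03453, p = 0.41247
step 2: Δp = -0.02390, p = 0.38856
step 3: Δp = -0.01733, p = 0.37124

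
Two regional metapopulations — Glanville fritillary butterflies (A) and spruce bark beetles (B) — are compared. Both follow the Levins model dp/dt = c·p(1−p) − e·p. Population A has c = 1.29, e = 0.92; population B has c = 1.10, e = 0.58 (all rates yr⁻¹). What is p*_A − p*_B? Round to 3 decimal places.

A: p*_A = 1 − 0.92/1.29 = 0.2868.
B: p*_B = 1 − 0.58/1.10 = 0.4727.
p*_A − p*_B = 0.2868 − 0.4727 = -0.1859.

-0.186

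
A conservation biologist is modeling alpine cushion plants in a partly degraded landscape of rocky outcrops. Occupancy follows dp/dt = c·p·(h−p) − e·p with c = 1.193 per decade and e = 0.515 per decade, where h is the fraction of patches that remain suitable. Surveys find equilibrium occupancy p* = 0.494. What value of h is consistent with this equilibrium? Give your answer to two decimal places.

At equilibrium c(h−p*) = e, so h = p* + e/c.
h = 0.494 + 0.515/1.193 = 0.494 + 0.4317 = 0.9257.

0.93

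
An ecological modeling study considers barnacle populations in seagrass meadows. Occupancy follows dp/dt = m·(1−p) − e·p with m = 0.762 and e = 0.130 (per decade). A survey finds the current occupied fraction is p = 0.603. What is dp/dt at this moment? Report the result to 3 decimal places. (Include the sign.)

Colonization term: m·(1−p) = 0.762×0.3970 = 0.30251.
Extinction term: e·p = 0.07839.
dp/dt = 0.30251 − 0.07839 = 0.22412.

0.224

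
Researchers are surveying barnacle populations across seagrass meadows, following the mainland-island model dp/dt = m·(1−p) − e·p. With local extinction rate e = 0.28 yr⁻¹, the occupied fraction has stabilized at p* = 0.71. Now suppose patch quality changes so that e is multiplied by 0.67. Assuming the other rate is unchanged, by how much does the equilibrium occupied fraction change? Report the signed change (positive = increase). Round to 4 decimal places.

Balance m(1−p*) = e·p* gives m = e·p*/(1−p*) = 0.28×0.71000/0.29000 = 0.68552.
New p* = m/(m+e) = 0.68552/(0.68552+0.18760) = 0.78514.
Δp* = 0.78514 − 0.71000 = +0.07514.

0.0751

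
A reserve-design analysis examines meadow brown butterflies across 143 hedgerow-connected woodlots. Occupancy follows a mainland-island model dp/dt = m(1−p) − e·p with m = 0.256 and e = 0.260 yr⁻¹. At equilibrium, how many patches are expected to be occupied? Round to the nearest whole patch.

p* = m/(m+e) = 0.256/0.5160 = 0.4961.
Expected occupied patches = N × p* = 143 × 0.4961 = 70.95 ≈ 71.

71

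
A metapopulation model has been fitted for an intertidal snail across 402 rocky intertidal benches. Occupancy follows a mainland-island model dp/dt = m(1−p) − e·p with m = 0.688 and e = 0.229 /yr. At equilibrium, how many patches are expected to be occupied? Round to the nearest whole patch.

p* = m/(m+e) = 0.688/0.9170 = 0.7503.
Expected occupied patches = N × p* = 402 × 0.7503 = 301.61 ≈ 302.

302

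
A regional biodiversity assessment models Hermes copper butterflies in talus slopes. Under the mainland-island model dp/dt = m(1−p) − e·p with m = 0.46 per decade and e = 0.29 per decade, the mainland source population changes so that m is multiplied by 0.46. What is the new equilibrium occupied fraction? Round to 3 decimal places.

0.422

Before: p* = 0.46/(0.46+0.29) = 0.6133.
After: m = 0.2116, e = 0.29; p* = 0.2116/0.5016 = 0.4219.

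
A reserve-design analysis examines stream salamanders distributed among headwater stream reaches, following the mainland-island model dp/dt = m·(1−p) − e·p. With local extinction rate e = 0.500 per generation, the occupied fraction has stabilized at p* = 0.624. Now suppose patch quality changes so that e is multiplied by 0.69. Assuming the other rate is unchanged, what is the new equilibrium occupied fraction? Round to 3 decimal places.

0.706

Balance m(1−p*) = e·p* gives m = e·p*/(1−p*) = 0.500×0.62400/0.37600 = 0.82979.
New p* = m/(m+e) = 0.82979/(0.82979+0.34500) = 0.70633.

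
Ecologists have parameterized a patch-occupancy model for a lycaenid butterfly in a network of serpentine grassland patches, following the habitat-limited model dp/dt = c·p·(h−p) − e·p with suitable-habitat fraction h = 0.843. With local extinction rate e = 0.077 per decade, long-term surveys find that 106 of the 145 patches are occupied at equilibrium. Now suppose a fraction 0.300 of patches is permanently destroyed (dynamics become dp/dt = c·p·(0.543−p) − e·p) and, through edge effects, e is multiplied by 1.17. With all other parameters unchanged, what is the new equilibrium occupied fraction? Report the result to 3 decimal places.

0.412

Observed p* = 106/145 = 0.73103.
Balance c(h−p*) = e gives c = e/(0.843 − 0.73103) = 0.077/0.11197 = 0.68768.
New p* = 0.543 − e/c = 0.543 − 0.09009/0.68768 = 0.41199.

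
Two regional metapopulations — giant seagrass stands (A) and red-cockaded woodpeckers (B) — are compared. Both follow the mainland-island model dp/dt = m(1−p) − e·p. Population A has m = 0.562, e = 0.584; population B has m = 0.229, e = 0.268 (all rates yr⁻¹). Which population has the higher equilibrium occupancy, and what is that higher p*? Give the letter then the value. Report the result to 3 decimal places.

A, 0.490

A: p*_A = m/(m+e) = 0.562/1.1460 = 0.4904.
B: p*_B = 0.229/0.4970 = 0.4608.
A is higher at 0.4904.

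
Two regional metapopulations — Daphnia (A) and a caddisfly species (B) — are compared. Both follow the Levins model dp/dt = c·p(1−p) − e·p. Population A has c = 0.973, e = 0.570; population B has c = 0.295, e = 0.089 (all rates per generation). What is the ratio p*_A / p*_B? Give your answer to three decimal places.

A: p*_A = 1 − 0.570/0.973 = 0.4142.
B: p*_B = 1 − 0.089/0.295 = 0.6983.
p*_A / p*_B = 0.4142/0.6983 = 0.5931.

0.593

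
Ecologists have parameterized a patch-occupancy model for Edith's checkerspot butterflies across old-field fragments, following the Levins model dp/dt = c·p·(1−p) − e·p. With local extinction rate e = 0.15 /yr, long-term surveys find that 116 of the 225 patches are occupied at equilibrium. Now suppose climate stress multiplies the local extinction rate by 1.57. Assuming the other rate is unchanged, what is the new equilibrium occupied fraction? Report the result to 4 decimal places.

0.2394

Observed p* = 116/225 = 0.51556.
Balance c(1−p*) = e gives c = e/(1 − 0.51556) = 0.15/0.48444 = 0.30964.
New p* = 1 − e/c = 1 − 0.23550/0.30964 = 0.23944.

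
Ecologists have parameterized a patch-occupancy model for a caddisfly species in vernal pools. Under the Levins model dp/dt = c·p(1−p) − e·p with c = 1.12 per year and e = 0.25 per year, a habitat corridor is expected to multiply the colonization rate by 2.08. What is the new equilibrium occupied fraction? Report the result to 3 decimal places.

Before: p* = 1 − 0.25/1.12 = 0.7768.
After the change, c = 2.3296, e = 0.25, so p* = 1 − 0.25/2.3296 = 0.8927.

0.893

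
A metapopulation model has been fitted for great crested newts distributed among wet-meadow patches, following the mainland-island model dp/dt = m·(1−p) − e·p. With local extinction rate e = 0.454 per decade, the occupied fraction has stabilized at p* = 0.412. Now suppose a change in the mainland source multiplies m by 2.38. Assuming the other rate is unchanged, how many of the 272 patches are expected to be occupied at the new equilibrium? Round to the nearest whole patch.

Balance m(1−p*) = e·p* gives m = e·p*/(1−p*) = 0.454×0.41200/0.58800 = 0.31811.
New p* = m/(m+e) = 0.75710/(0.75710+0.45400) = 0.62513.
Expected occupied = 272 × 0.62513 = 170.04 ≈ 170.

170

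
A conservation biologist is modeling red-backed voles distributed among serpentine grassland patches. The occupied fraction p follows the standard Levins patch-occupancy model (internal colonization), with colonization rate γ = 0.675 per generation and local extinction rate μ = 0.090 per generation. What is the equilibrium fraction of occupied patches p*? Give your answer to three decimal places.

At equilibrium, colonization balances extinction: γ·p*·(1−p*) = μ·p*.
So p* = 1 − μ/γ = 1 − 0.090/0.675 = 1 − 0.1333 = 0.8667.

0.867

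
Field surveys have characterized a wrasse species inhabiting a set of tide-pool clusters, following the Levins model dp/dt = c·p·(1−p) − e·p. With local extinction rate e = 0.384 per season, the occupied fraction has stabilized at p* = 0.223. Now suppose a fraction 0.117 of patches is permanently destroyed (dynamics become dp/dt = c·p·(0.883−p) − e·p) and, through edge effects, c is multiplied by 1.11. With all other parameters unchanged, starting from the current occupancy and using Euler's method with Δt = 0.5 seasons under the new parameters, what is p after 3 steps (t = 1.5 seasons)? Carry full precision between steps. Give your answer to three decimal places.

0.216

Balance c(1−p*) = e gives c = e/(1 − 0.22300) = 0.384/0.77700 = 0.49421.
Starting from p₀ = 0.22300; update p ← p + (dp/dt)·Δt with the new parameters.
t = 0.5: p = 0.22300 + (-0.00245) = 0.22055
t = 1: p = 0.22055 + (-0.00227) = 0.21828
t = 1.5: p = 0.21828 + (-0.00211) = 0.21617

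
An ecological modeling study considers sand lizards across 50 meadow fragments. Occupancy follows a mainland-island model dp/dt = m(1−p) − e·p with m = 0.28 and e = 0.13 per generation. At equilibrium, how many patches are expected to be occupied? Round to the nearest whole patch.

p* = m/(m+e) = 0.28/0.4100 = 0.6829.
Expected occupied patches = N × p* = 50 × 0.6829 = 34.15 ≈ 34.

34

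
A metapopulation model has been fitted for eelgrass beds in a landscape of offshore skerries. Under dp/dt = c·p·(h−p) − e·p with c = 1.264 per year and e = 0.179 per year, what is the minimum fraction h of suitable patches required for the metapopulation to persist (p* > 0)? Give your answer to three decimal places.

p* = h − e/c is positive only when h > e/c.
h_min = e/c = 0.179/1.264 = 0.1416.

0.142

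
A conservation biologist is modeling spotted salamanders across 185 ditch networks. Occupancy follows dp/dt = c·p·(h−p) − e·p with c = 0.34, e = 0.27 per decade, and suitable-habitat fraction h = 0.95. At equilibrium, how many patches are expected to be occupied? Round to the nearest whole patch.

p* = h − e/c = 0.95 − 0.7941 = 0.1559.
Expected occupied patches = N × p* = 185 × 0.1559 = 28.84 ≈ 29.

29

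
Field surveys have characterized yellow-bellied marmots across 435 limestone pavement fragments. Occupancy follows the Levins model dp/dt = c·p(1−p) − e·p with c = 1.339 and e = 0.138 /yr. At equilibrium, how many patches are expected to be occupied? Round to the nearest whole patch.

390

p* = 1 − e/c = 1 − 0.138/1.339 = 0.8969.
Expected occupied patches = N × p* = 435 × 0.8969 = 390.17 ≈ 390.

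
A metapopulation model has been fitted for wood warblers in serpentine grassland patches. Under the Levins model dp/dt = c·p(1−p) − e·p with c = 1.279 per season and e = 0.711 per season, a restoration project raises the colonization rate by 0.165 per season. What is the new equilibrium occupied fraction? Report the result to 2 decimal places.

Before: p* = 1 − 0.711/1.279 = 0.4441.
After the change, c = 1.444, e = 0.711, so p* = 1 − 0.711/1.444 = 0.5076.

0.51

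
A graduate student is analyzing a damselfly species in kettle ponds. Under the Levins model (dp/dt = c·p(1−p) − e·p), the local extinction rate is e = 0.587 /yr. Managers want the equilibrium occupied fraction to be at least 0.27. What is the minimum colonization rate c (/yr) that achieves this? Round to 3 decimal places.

p* = 1 − e/c ≥ 0.27 requires e/c ≤ 0.7300, i.e. c ≥ e/0.7300.
c_min = 0.587/0.7300 = 0.8041.

0.804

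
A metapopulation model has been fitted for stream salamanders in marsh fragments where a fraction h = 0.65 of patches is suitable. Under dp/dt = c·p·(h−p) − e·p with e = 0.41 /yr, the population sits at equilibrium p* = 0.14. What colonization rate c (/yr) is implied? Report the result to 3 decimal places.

At equilibrium c(h−p*) = e, so c = e/(h−p*).
c = 0.41/(0.65 − 0.14) = 0.41/0.5100 = 0.8039.

0.804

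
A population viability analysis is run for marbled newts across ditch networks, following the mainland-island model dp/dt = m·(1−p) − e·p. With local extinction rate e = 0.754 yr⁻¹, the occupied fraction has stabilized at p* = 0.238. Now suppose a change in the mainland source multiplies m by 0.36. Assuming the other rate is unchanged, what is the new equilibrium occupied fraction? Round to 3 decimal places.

Balance m(1−p*) = e·p* gives m = e·p*/(1−p*) = 0.754×0.23800/0.76200 = 0.23550.
New p* = m/(m+e) = 0.08478/(0.08478+0.75400) = 0.10108.

0.101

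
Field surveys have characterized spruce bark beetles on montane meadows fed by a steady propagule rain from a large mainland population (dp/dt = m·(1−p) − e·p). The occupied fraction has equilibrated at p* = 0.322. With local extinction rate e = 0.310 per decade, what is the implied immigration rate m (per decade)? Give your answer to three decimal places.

0.147

At equilibrium m(1−p*) = e·p*, so m = e·p*/(1−p*).
m = 0.310 × 0.322 / 0.6780 = 0.0998/0.6780 = 0.1472.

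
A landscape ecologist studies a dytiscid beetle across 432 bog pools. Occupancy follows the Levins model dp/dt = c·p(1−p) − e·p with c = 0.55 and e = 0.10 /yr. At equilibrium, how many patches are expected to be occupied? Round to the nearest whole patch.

353

p* = 1 − e/c = 1 − 0.10/0.55 = 0.8182.
Expected occupied patches = N × p* = 432 × 0.8182 = 353.45 ≈ 353.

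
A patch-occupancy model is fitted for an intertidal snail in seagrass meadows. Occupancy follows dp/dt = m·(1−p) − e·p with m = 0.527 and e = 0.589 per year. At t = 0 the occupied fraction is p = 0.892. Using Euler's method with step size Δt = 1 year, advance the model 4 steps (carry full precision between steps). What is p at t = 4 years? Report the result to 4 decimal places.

Update rule: p ← p + [m·(1−p) − e·p]·Δt with Δt = 1.
t = 1: p = 0.89200 + (-0.46847) = 0.42353
t = 2: p = 0.42353 + (+0.05434) = 0.47787
t = 3: p = 0.47787 + (-0.00630) = 0.47157
t = 4: p = 0.47157 + (+0.00073) = 0.47230

0.4723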